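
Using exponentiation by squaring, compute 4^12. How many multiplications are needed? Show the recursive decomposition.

Computing 4^12 by squaring (build up from 4^1; each line after the first costs one multiplication):

4^1 = 4
4^2 = (4^1)^2 = 4^2 = 16
4^3 = 4 * 4^2 = 4 * 16 = 64
4^6 = (4^3)^2 = 64^2 = 4096
4^12 = (4^6)^2 = 4096^2 = 16777216

Result: 16777216
Multiplications needed: 4 (4 lines after 4^1)

4^12 = 16777216. Using exponentiation by squaring, this requires 4 multiplications. The key idea: if the exponent is even, square the half-power; if odd, multiply by the base once.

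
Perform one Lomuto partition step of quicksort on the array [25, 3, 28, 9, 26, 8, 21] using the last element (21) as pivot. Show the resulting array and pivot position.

Lomuto partition with pivot = 21:

Initial array: [25, 3, 28, 9, 26, 8, 21]

arr[0]=25 > 21: no swap
arr[1]=3 <= 21: swap with position 0, array becomes [3, 25, 28, 9, 26, 8, 21]
arr[2]=28 > 21: no swap
arr[3]=9 <= 21: swap with position 1, array becomes [3, 9, 28, 25, 26, 8, 21]
arr[4]=26 > 21: no swap
arr[5]=8 <= 21: swap with position 2, array becomes [3, 9, 8, 25, 26, 28, 21]

Place pivot at position 3: [3, 9, 8, 21, 26, 28, 25]
Pivot position: 3

After partitioning with pivot 21, the array becomes [3, 9, 8, 21, 26, 28, 25]. The pivot is placed at index 3. All elements to the left of the pivot are <= 21, and all elements to the right are > 21.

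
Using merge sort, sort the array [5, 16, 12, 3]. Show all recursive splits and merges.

Merge sort trace:

Split: [5, 16, 12, 3] -> [5, 16] and [12, 3]
  Split: [5, 16] -> [5] and [16]
  Merge: [5] + [16] -> [5, 16]
  Split: [12, 3] -> [12] and [3]
  Merge: [12] + [3] -> [3, 12]
Merge: [5, 16] + [3, 12] -> [3, 5, 12, 16]

Final sorted array: [3, 5, 12, 16]

The merge sort proceeds by recursively splitting the array and merging sorted halves.
After all merges, the sorted array is [3, 5, 12, 16].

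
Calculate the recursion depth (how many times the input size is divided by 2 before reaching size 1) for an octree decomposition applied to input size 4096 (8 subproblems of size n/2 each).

For divide and conquer with division factor 2:

Problem sizes at each level:
Level 0: 4096
Level 1: 2048
Level 2: 1024
Level 3: 512
Level 4: 256
Level 5: 128
Level 6: 64
Level 7: 32
Level 8: 16
Level 9: 8
Level 10: 4
Level 11: 2
Level 12: 1

The root is level 0 and the size-1 base case is level 12 (the tree spans levels 0 through 12, i.e. 13 levels counting the root), so the depth is the number of divisions: log_2(4096) = 12

The recursion tree depth is log_2(4096) = 12. At each level, the problem size is divided by 2, so it takes 12 divisions to reduce to a base case of size 1. The algorithm makes 8 recursive calls at each level.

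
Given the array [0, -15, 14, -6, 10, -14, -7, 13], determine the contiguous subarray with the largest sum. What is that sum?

Using Kadane's algorithm on [0, -15, 14, -6, 10, -14, -7, 13]:

Scanning through the array:
Position 1 (value -15): max_ending_here = -15, max_so_far = 0
Position 2 (value 14): max_ending_here = 14, max_so_far = 14
Position 3 (value -6): max_ending_here = 8, max_so_far = 14
Position 4 (value 10): max_ending_here = 18, max_so_far = 18
Position 5 (value -14): max_ending_here = 4, max_so_far = 18
Position 6 (value -7): max_ending_here = -3, max_so_far = 18
Position 7 (value 13): max_ending_here = 13, max_so_far = 18

Maximum subarray: [14, -6, 10]
Maximum sum: 18

The maximum subarray is [14, -6, 10] with sum 18. This subarray runs from index 2 to index 4.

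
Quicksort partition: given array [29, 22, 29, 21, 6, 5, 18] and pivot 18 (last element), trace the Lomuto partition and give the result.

Lomuto partition with pivot = 18:

Initial array: [29, 22, 29, 21, 6, 5, 18]

arr[0]=29 > 18: no swap
arr[1]=22 > 18: no swap
arr[2]=29 > 18: no swap
arr[3]=21 > 18: no swap
arr[4]=6 <= 18: swap with position 0, array becomes [6, 22, 29, 21, 29, 5, 18]
arr[5]=5 <= 18: swap with position 1, array becomes [6, 5, 29, 21, 29, 22, 18]

Place pivot at position 2: [6, 5, 18, 21, 29, 22, 29]
Pivot position: 2

After partitioning with pivot 18, the array becomes [6, 5, 18, 21, 29, 22, 29]. The pivot is placed at index 2. All elements to the left of the pivot are <= 18, and all elements to the right are > 18.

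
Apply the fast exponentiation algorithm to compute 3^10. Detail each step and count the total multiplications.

Computing 3^10 by squaring (build up from 3^1; each line after the first costs one multiplication):

3^1 = 3
3^2 = (3^1)^2 = 3^2 = 9
3^4 = (3^2)^2 = 9^2 = 81
3^5 = 3 * 3^4 = 3 * 81 = 243
3^10 = (3^5)^2 = 243^2 = 59049

Result: 59049
Multiplications needed: 4 (4 lines after 3^1)

3^10 = 59049. Using exponentiation by squaring, this requires 4 multiplications. The key idea: if the exponent is even, square the half-power; if odd, multiply by the base once.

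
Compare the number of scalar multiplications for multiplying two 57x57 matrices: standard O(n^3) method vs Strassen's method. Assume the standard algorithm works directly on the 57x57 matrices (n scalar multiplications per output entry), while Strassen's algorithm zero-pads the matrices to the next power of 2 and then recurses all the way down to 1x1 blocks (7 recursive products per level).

Matrix multiplication for 57x57 matrices:

Strassen's algorithm requires power-of-2 dimensions. Pad 57x57 to 64x64 (next power of 2).

Standard algorithm: 57^3 = 185193 multiplications
Strassen's algorithm: 7^(log2(64)) = 7^6 = 117649 multiplications
Savings: 185193 - 117649 = 67544 multiplications

Standard: 185193 multiplications (57^3). Strassen: 117649 multiplications (7^6, after padding to 64x64). Strassen reduces 8 recursive multiplications to 7 at each level.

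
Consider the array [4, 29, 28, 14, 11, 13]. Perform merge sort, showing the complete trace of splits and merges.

Merge sort trace:

Split: [4, 29, 28, 14, 11, 13] -> [4, 29, 28] and [14, 11, 13]
  Split: [4, 29, 28] -> [4] and [29, 28]
    Split: [29, 28] -> [29] and [28]
    Merge: [29] + [28] -> [28, 29]
  Merge: [4] + [28, 29] -> [4, 28, 29]
  Split: [14, 11, 13] -> [14] and [11, 13]
    Split: [11, 13] -> [11] and [13]
    Merge: [11] + [13] -> [11, 13]
  Merge: [14] + [11, 13] -> [11, 13, 14]
Merge: [4, 28, 29] + [11, 13, 14] -> [4, 11, 13, 14, 28, 29]

Final sorted array: [4, 11, 13, 14, 28, 29]

The merge sort proceeds by recursively splitting the array and merging sorted halves.
After all merges, the sorted array is [4, 11, 13, 14, 28, 29].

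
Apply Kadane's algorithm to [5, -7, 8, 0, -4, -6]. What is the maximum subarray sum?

Using Kadane's algorithm on [5, -7, 8, 0, -4, -6]:

Scanning through the array:
Position 1 (value -7): max_ending_here = -2, max_so_far = 5
Position 2 (value 8): max_ending_here = 8, max_so_far = 8
Position 3 (value 0): max_ending_here = 8, max_so_far = 8
Position 4 (value -4): max_ending_here = 4, max_so_far = 8
Position 5 (value -6): max_ending_here = -2, max_so_far = 8

Maximum subarray: [8]
Maximum sum: 8

The maximum subarray is [8] with sum 8. This subarray runs from index 2 to index 2.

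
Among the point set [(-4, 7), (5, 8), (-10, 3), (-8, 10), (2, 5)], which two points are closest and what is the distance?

Computing all pairwise distances among 5 points:

d((-4, 7), (5, 8)) = 9.0554
d((-4, 7), (-10, 3)) = 7.2111
d((-4, 7), (-8, 10)) = 5.0
d((-4, 7), (2, 5)) = 6.3246
d((5, 8), (-10, 3)) = 15.8114
d((5, 8), (-8, 10)) = 13.1529
d((5, 8), (2, 5)) = 4.2426 <-- minimum
d((-10, 3), (-8, 10)) = 7.2801
d((-10, 3), (2, 5)) = 12.1655
d((-8, 10), (2, 5)) = 11.1803

Closest pair: (5, 8) and (2, 5) with distance 4.2426

The closest pair is (5, 8) and (2, 5) with Euclidean distance 4.2426. For 5 points, brute-force pairwise comparison is shown above. For large n, the divide-and-conquer algorithm (sort by x, recurse on halves, check the dividing strip) achieves O(n log n).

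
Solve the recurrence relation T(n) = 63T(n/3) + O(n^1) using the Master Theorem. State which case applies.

Master Theorem for T(n) = 63T(n/3) + O(n^1):

a = 63, b = 3, c = 1
log_b(a) = log_3(63) = 3.7712

Case 1: c = 1 < log_3(63) = 3.7712
T(n) = O(n^(log_3 63))

For T(n) = 63T(n/3) + O(n^1): log_3(63) = 3.7712. This is Case 1 of the Master Theorem (c < log_b(a), work dominated by leaves), giving O(n^(log_3 63)).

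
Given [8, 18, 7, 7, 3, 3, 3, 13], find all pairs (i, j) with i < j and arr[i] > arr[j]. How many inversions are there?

Finding inversions in [8, 18, 7, 7, 3, 3, 3, 13]:

(0, 2): arr[0]=8 > arr[2]=7
(0, 3): arr[0]=8 > arr[3]=7
(0, 4): arr[0]=8 > arr[4]=3
(0, 5): arr[0]=8 > arr[5]=3
(0, 6): arr[0]=8 > arr[6]=3
(1, 2): arr[1]=18 > arr[2]=7
(1, 3): arr[1]=18 > arr[3]=7
(1, 4): arr[1]=18 > arr[4]=3
(1, 5): arr[1]=18 > arr[5]=3
(1, 6): arr[1]=18 > arr[6]=3
(1, 7): arr[1]=18 > arr[7]=13
(2, 4): arr[2]=7 > arr[4]=3
(2, 5): arr[2]=7 > arr[5]=3
(2, 6): arr[2]=7 > arr[6]=3
(3, 4): arr[3]=7 > arr[4]=3
(3, 5): arr[3]=7 > arr[5]=3
(3, 6): arr[3]=7 > arr[6]=3

Total inversions: 17

The array has 17 inversion(s): (0,2), (0,3), (0,4), (0,5), (0,6), (1,2), (1,3), (1,4), (1,5), (1,6), (1,7), (2,4), (2,5), (2,6), (3,4), (3,5), (3,6). Each pair (i,j) satisfies i < j and arr[i] > arr[j].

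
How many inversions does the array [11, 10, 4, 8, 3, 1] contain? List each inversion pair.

Finding inversions in [11, 10, 4, 8, 3, 1]:

(0, 1): arr[0]=11 > arr[1]=10
(0, 2): arr[0]=11 > arr[2]=4
(0, 3): arr[0]=11 > arr[3]=8
(0, 4): arr[0]=11 > arr[4]=3
(0, 5): arr[0]=11 > arr[5]=1
(1, 2): arr[1]=10 > arr[2]=4
(1, 3): arr[1]=10 > arr[3]=8
(1, 4): arr[1]=10 > arr[4]=3
(1, 5): arr[1]=10 > arr[5]=1
(2, 4): arr[2]=4 > arr[4]=3
(2, 5): arr[2]=4 > arr[5]=1
(3, 4): arr[3]=8 > arr[4]=3
(3, 5): arr[3]=8 > arr[5]=1
(4, 5): arr[4]=3 > arr[5]=1

Total inversions: 14

The array has 14 inversion(s): (0,1), (0,2), (0,3), (0,4), (0,5), (1,2), (1,3), (1,4), (1,5), (2,4), (2,5), (3,4), (3,5), (4,5). Each pair (i,j) satisfies i < j and arr[i] > arr[j].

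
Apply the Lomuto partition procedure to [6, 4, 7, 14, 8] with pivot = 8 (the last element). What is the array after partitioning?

Lomuto partition with pivot = 8:

Initial array: [6, 4, 7, 14, 8]

arr[0]=6 <= 8: swap with position 0, array becomes [6, 4, 7, 14, 8]
arr[1]=4 <= 8: swap with position 1, array becomes [6, 4, 7, 14, 8]
arr[2]=7 <= 8: swap with position 2, array becomes [6, 4, 7, 14, 8]
arr[3]=14 > 8: no swap

Place pivot at position 3: [6, 4, 7, 8, 14]
Pivot position: 3

After partitioning with pivot 8, the array becomes [6, 4, 7, 8, 14]. The pivot is placed at index 3. All elements to the left of the pivot are <= 8, and all elements to the right are > 8.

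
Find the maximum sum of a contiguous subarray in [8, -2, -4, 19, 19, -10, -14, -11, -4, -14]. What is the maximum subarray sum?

Using Kadane's algorithm on [8, -2, -4, 19, 19, -10, -14, -11, -4, -14]:

Scanning through the array:
Position 1 (value -2): max_ending_here = 6, max_so_far = 8
Position 2 (value -4): max_ending_here = 2, max_so_far = 8
Position 3 (value 19): max_ending_here = 21, max_so_far = 21
Position 4 (value 19): max_ending_here = 40, max_so_far = 40
Position 5 (value -10): max_ending_here = 30, max_so_far = 40
Position 6 (value -14): max_ending_here = 16, max_so_far = 40
Position 7 (value -11): max_ending_here = 5, max_so_far = 40
Position 8 (value -4): max_ending_here = 1, max_so_far = 40
Position 9 (value -14): max_ending_here = -13, max_so_far = 40

Maximum subarray: [8, -2, -4, 19, 19]
Maximum sum: 40

The maximum subarray is [8, -2, -4, 19, 19] with sum 40. This subarray runs from index 0 to index 4.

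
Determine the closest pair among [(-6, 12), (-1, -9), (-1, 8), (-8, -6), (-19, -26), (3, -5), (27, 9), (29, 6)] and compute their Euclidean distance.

Computing all pairwise distances among 8 points:

d((-6, 12), (-1, -9)) = 21.587
d((-6, 12), (-1, 8)) = 6.4031
d((-6, 12), (-8, -6)) = 18.1108
d((-6, 12), (-19, -26)) = 40.1622
d((-6, 12), (3, -5)) = 19.2354
d((-6, 12), (27, 9)) = 33.1361
d((-6, 12), (29, 6)) = 35.5106
d((-1, -9), (-1, 8)) = 17.0
d((-1, -9), (-8, -6)) = 7.6158
d((-1, -9), (-19, -26)) = 24.7588
d((-1, -9), (3, -5)) = 5.6569
d((-1, -9), (27, 9)) = 33.2866
d((-1, -9), (29, 6)) = 33.541
d((-1, 8), (-8, -6)) = 15.6525
d((-1, 8), (-19, -26)) = 38.4708
d((-1, 8), (3, -5)) = 13.6015
d((-1, 8), (27, 9)) = 28.0179
d((-1, 8), (29, 6)) = 30.0666
d((-8, -6), (-19, -26)) = 22.8254
d((-8, -6), (3, -5)) = 11.0454
d((-8, -6), (27, 9)) = 38.0789
d((-8, -6), (29, 6)) = 38.8973
d((-19, -26), (3, -5)) = 30.4138
d((-19, -26), (27, 9)) = 57.8014
d((-19, -26), (29, 6)) = 57.6888
d((3, -5), (27, 9)) = 27.7849
d((3, -5), (29, 6)) = 28.2312
d((27, 9), (29, 6)) = 3.6056 <-- minimum

Closest pair: (27, 9) and (29, 6) with distance 3.6056

The closest pair is (27, 9) and (29, 6) with Euclidean distance 3.6056. For 8 points, brute-force pairwise comparison is shown above. For large n, the divide-and-conquer algorithm (sort by x, recurse on halves, check the dividing strip) achieves O(n log n).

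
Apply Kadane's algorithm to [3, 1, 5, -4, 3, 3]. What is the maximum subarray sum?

Using Kadane's algorithm on [3, 1, 5, -4, 3, 3]:

Scanning through the array:
Position 1 (value 1): max_ending_here = 4, max_so_far = 4
Position 2 (value 5): max_ending_here = 9, max_so_far = 9
Position 3 (value -4): max_ending_here = 5, max_so_far = 9
Position 4 (value 3): max_ending_here = 8, max_so_far = 9
Position 5 (value 3): max_ending_here = 11, max_so_far = 11

Maximum subarray: [3, 1, 5, -4, 3, 3]
Maximum sum: 11

The maximum subarray is [3, 1, 5, -4, 3, 3] with sum 11. This subarray runs from index 0 to index 5.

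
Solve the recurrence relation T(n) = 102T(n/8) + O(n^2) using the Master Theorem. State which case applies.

Master Theorem for T(n) = 102T(n/8) + O(n^2):

a = 102, b = 8, c = 2
log_b(a) = log_8(102) = 2.2241

Case 1: c = 2 < log_8(102) = 2.2241
T(n) = O(n^(log_8 102))

For T(n) = 102T(n/8) + O(n^2): log_8(102) = 2.2241. This is Case 1 of the Master Theorem (c < log_b(a), work dominated by leaves), giving O(n^(log_8 102)).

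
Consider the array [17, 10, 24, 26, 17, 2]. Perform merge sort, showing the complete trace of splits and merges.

Merge sort trace:

Split: [17, 10, 24, 26, 17, 2] -> [17, 10, 24] and [26, 17, 2]
  Split: [17, 10, 24] -> [17] and [10, 24]
    Split: [10, 24] -> [10] and [24]
    Merge: [10] + [24] -> [10, 24]
  Merge: [17] + [10, 24] -> [10, 17, 24]
  Split: [26, 17, 2] -> [26] and [17, 2]
    Split: [17, 2] -> [17] and [2]
    Merge: [17] + [2] -> [2, 17]
  Merge: [26] + [2, 17] -> [2, 17, 26]
Merge: [10, 17, 24] + [2, 17, 26] -> [2, 10, 17, 17, 24, 26]

Final sorted array: [2, 10, 17, 17, 24, 26]

The merge sort proceeds by recursively splitting the array and merging sorted halves.
After all merges, the sorted array is [2, 10, 17, 17, 24, 26].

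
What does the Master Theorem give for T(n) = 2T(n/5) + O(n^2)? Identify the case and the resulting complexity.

Master Theorem for T(n) = 2T(n/5) + O(n^2):

a = 2, b = 5, c = 2
log_b(a) = log_5(2) = 0.4307

Case 3: c = 2 > log_5(2) = 0.4307
T(n) = O(n^2) = O(n^2)

For T(n) = 2T(n/5) + O(n^2): log_5(2) = 0.4307. This is Case 3 of the Master Theorem (c > log_b(a), work dominated by root), giving O(n^2).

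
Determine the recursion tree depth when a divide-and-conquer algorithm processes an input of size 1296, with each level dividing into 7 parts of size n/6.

For divide and conquer with division factor 6:

Problem sizes at each level:
Level 0: 1296
Level 1: 216
Level 2: 36
Level 3: 6
Level 4: 1

The root is level 0 and the size-1 base case is level 4 (the tree spans levels 0 through 4, i.e. 5 levels counting the root), so the depth is the number of divisions: log_6(1296) = 4

The recursion tree depth is log_6(1296) = 4. At each level, the problem size is divided by 6, so it takes 4 divisions to reduce to a base case of size 1. The algorithm makes 7 recursive calls at each level.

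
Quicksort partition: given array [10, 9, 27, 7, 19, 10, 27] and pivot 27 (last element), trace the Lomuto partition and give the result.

Lomuto partition with pivot = 27:

Initial array: [10, 9, 27, 7, 19, 10, 27]

arr[0]=10 <= 27: swap with position 0, array becomes [10, 9, 27, 7, 19, 10, 27]
arr[1]=9 <= 27: swap with position 1, array becomes [10, 9, 27, 7, 19, 10, 27]
arr[2]=27 <= 27: swap with position 2, array becomes [10, 9, 27, 7, 19, 10, 27]
arr[3]=7 <= 27: swap with position 3, array becomes [10, 9, 27, 7, 19, 10, 27]
arr[4]=19 <= 27: swap with position 4, array becomes [10, 9, 27, 7, 19, 10, 27]
arr[5]=10 <= 27: swap with position 5, array becomes [10, 9, 27, 7, 19, 10, 27]

Place pivot at position 6: [10, 9, 27, 7, 19, 10, 27]
Pivot position: 6

After partitioning with pivot 27, the array becomes [10, 9, 27, 7, 19, 10, 27]. The pivot is placed at index 6. All elements to the left of the pivot are <= 27, and all elements to the right are > 27.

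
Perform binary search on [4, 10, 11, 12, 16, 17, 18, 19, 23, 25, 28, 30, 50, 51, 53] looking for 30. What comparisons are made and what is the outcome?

Binary search for 30 in [4, 10, 11, 12, 16, 17, 18, 19, 23, 25, 28, 30, 50, 51, 53]:

lo=0, hi=14, mid=7, arr[mid]=19 -> 19 < 30, search right half
lo=8, hi=14, mid=11, arr[mid]=30 -> Found target at index 11!

Binary search finds 30 at index 11 after 2 comparisons. The search repeatedly halves the search space by comparing with the middle element.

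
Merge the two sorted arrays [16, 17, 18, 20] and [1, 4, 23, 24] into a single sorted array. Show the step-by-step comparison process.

Merging process:

Compare 16 vs 1: take 1 from right. Merged: [1]
Compare 16 vs 4: take 4 from right. Merged: [1, 4]
Compare 16 vs 23: take 16 from left. Merged: [1, 4, 16]
Compare 17 vs 23: take 17 from left. Merged: [1, 4, 16, 17]
Compare 18 vs 23: take 18 from left. Merged: [1, 4, 16, 17, 18]
Compare 20 vs 23: take 20 from left. Merged: [1, 4, 16, 17, 18, 20]
Append remaining from right: [23, 24]. Merged: [1, 4, 16, 17, 18, 20, 23, 24]

Final merged array: [1, 4, 16, 17, 18, 20, 23, 24]
Total comparisons: 6

The merged array is [1, 4, 16, 17, 18, 20, 23, 24], requiring 6 comparisons. The merge step runs in O(n) time where n is the total number of elements.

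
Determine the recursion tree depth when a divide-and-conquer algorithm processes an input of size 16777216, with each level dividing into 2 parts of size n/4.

For divide and conquer with division factor 4:

Problem sizes at each level:
Level 0: 16777216
Level 1: 4194304
Level 2: 1048576
Level 3: 262144
Level 4: 65536
Level 5: 16384
Level 6: 4096
Level 7: 1024
Level 8: 256
Level 9: 64
Level 10: 16
Level 11: 4
Level 12: 1

The root is level 0 and the size-1 base case is level 12 (the tree spans levels 0 through 12, i.e. 13 levels counting the root), so the depth is the number of divisions: log_4(16777216) = 12

The recursion tree depth is log_4(16777216) = 12. At each level, the problem size is divided by 4, so it takes 12 divisions to reduce to a base case of size 1. The algorithm makes 2 recursive calls at each level.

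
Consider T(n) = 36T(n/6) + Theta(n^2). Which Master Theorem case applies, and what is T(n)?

Master Theorem for T(n) = 36T(n/6) + O(n^2):

a = 36, b = 6, c = 2
log_b(a) = log_6(36) = 2.0000

Case 2: c = 2 = log_6(36) = 2.0000
T(n) = O(n^2 log n) = O(n^2 log n)

For T(n) = 36T(n/6) + O(n^2): log_6(36) = 2.0000. This is Case 2 of the Master Theorem (c = log_b(a), equal work at all levels), giving O(n^2 log n).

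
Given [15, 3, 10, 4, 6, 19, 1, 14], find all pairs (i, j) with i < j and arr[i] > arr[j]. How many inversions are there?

Finding inversions in [15, 3, 10, 4, 6, 19, 1, 14]:

(0, 1): arr[0]=15 > arr[1]=3
(0, 2): arr[0]=15 > arr[2]=10
(0, 3): arr[0]=15 > arr[3]=4
(0, 4): arr[0]=15 > arr[4]=6
(0, 6): arr[0]=15 > arr[6]=1
(0, 7): arr[0]=15 > arr[7]=14
(1, 6): arr[1]=3 > arr[6]=1
(2, 3): arr[2]=10 > arr[3]=4
(2, 4): arr[2]=10 > arr[4]=6
(2, 6): arr[2]=10 > arr[6]=1
(3, 6): arr[3]=4 > arr[6]=1
(4, 6): arr[4]=6 > arr[6]=1
(5, 6): arr[5]=19 > arr[6]=1
(5, 7): arr[5]=19 > arr[7]=14

Total inversions: 14

The array has 14 inversion(s): (0,1), (0,2), (0,3), (0,4), (0,6), (0,7), (1,6), (2,3), (2,4), (2,6), (3,6), (4,6), (5,6), (5,7). Each pair (i,j) satisfies i < j and arr[i] > arr[j].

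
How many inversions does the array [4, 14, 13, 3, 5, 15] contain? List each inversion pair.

Finding inversions in [4, 14, 13, 3, 5, 15]:

(0, 3): arr[0]=4 > arr[3]=3
(1, 2): arr[1]=14 > arr[2]=13
(1, 3): arr[1]=14 > arr[3]=3
(1, 4): arr[1]=14 > arr[4]=5
(2, 3): arr[2]=13 > arr[3]=3
(2, 4): arr[2]=13 > arr[4]=5

Total inversions: 6

The array has 6 inversion(s): (0,3), (1,2), (1,3), (1,4), (2,3), (2,4). Each pair (i,j) satisfies i < j and arr[i] > arr[j].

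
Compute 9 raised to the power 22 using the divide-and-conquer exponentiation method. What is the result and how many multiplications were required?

Computing 9^22 by squaring (build up from 9^1; each line after the first costs one multiplication):

9^1 = 9
9^2 = (9^1)^2 = 9^2 = 81
9^4 = (9^2)^2 = 81^2 = 6561
9^5 = 9 * 9^4 = 9 * 6561 = 59049
9^10 = (9^5)^2 = 59049^2 = 3486784401
9^11 = 9 * 9^10 = 9 * 3486784401 = 31381059609
9^22 = (9^11)^2 = 31381059609^2 = 984770902183611232881

Result: 984770902183611232881
Multiplications needed: 6 (6 lines after 9^1)

9^22 = 984770902183611232881. Using exponentiation by squaring, this requires 6 multiplications. The key idea: if the exponent is even, square the half-power; if odd, multiply by the base once.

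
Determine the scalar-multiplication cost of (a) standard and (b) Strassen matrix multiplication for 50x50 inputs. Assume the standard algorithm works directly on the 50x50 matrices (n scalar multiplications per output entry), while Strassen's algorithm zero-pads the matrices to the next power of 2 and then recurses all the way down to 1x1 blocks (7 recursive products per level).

Matrix multiplication for 50x50 matrices:

Strassen's algorithm requires power-of-2 dimensions. Pad 50x50 to 64x64 (next power of 2).

Standard algorithm: 50^3 = 125000 multiplications
Strassen's algorithm: 7^(log2(64)) = 7^6 = 117649 multiplications
Savings: 125000 - 117649 = 7351 multiplications

Standard: 125000 multiplications (50^3). Strassen: 117649 multiplications (7^6, after padding to 64x64). Strassen reduces 8 recursive multiplications to 7 at each level.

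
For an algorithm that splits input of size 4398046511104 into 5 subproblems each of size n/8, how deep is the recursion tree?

For divide and conquer with division factor 8:

Problem sizes at each level:
Level 0: 4398046511104
Level 1: 549755813888
Level 2: 68719476736
Level 3: 8589934592
Level 4: 1073741824
Level 5: 134217728
Level 6: 16777216
Level 7: 2097152
Level 8: 262144
Level 9: 32768
Level 10: 4096
Level 11: 512
Level 12: 64
Level 13: 8
Level 14: 1

The root is level 0 and the size-1 base case is level 14 (the tree spans levels 0 through 14, i.e. 15 levels counting the root), so the depth is the number of divisions: log_8(4398046511104) = 14

The recursion tree depth is log_8(4398046511104) = 14. At each level, the problem size is divided by 8, so it takes 14 divisions to reduce to a base case of size 1. The algorithm makes 5 recursive calls at each level.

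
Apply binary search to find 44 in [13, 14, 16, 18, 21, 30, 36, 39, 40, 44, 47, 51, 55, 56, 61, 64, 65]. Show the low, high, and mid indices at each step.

Binary search for 44 in [13, 14, 16, 18, 21, 30, 36, 39, 40, 44, 47, 51, 55, 56, 61, 64, 65]:

lo=0, hi=16, mid=8, arr[mid]=40 -> 40 < 44, search right half
lo=9, hi=16, mid=12, arr[mid]=55 -> 55 > 44, search left half
lo=9, hi=11, mid=10, arr[mid]=47 -> 47 > 44, search left half
lo=9, hi=9, mid=9, arr[mid]=44 -> Found target at index 9!

Binary search finds 44 at index 9 after 4 comparisons. The search repeatedly halves the search space by comparing with the middle element.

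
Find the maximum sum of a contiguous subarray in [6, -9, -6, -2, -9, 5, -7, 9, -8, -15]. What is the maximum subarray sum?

Using Kadane's algorithm on [6, -9, -6, -2, -9, 5, -7, 9, -8, -15]:

Scanning through the array:
Position 1 (value -9): max_ending_here = -3, max_so_far = 6
Position 2 (value -6): max_ending_here = -6, max_so_far = 6
Position 3 (value -2): max_ending_here = -2, max_so_far = 6
Position 4 (value -9): max_ending_here = -9, max_so_far = 6
Position 5 (value 5): max_ending_here = 5, max_so_far = 6
Position 6 (value -7): max_ending_here = -2, max_so_far = 6
Position 7 (value 9): max_ending_here = 9, max_so_far = 9
Position 8 (value -8): max_ending_here = 1, max_so_far = 9
Position 9 (value -15): max_ending_here = -14, max_so_far = 9

Maximum subarray: [9]
Maximum sum: 9

The maximum subarray is [9] with sum 9. This subarray runs from index 7 to index 7.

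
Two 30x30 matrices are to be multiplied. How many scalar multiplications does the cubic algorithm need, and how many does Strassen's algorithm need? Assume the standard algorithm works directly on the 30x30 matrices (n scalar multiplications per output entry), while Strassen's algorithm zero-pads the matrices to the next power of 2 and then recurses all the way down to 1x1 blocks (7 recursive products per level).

Matrix multiplication for 30x30 matrices:

Strassen's algorithm requires power-of-2 dimensions. Pad 30x30 to 32x32 (next power of 2).

Standard algorithm: 30^3 = 27000 multiplications
Strassen's algorithm: 7^(log2(32)) = 7^5 = 16807 multiplications
Savings: 27000 - 16807 = 10193 multiplications

Standard: 27000 multiplications (30^3). Strassen: 16807 multiplications (7^5, after padding to 32x32). Strassen reduces 8 recursive multiplications to 7 at each level.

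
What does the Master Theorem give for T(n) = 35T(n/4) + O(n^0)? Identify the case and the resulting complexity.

Master Theorem for T(n) = 35T(n/4) + O(n^0):

a = 35, b = 4, c = 0
log_b(a) = log_4(35) = 2.5646

Case 1: c = 0 < log_4(35) = 2.5646
T(n) = O(n^(log_4 35))

For T(n) = 35T(n/4) + O(n^0): log_4(35) = 2.5646. This is Case 1 of the Master Theorem (c < log_b(a), work dominated by leaves), giving O(n^(log_4 35)).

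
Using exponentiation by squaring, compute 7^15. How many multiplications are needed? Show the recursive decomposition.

Computing 7^15 by squaring (build up from 7^1; each line after the first costs one multiplication):

7^1 = 7
7^2 = (7^1)^2 = 7^2 = 49
7^3 = 7 * 7^2 = 7 * 49 = 343
7^6 = (7^3)^2 = 343^2 = 117649
7^7 = 7 * 7^6 = 7 * 117649 = 823543
7^14 = (7^7)^2 = 823543^2 = 678223072849
7^15 = 7 * 7^14 = 7 * 678223072849 = 4747561509943

Result: 4747561509943
Multiplications needed: 6 (6 lines after 7^1)

7^15 = 4747561509943. Using exponentiation by squaring, this requires 6 multiplications. The key idea: if the exponent is even, square the half-power; if odd, multiply by the base once.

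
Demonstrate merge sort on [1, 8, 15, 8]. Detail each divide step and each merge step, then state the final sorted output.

Merge sort trace:

Split: [1, 8, 15, 8] -> [1, 8] and [15, 8]
  Split: [1, 8] -> [1] and [8]
  Merge: [1] + [8] -> [1, 8]
  Split: [15, 8] -> [15] and [8]
  Merge: [15] + [8] -> [8, 15]
Merge: [1, 8] + [8, 15] -> [1, 8, 8, 15]

Final sorted array: [1, 8, 8, 15]

The merge sort proceeds by recursively splitting the array and merging sorted halves.
After all merges, the sorted array is [1, 8, 8, 15].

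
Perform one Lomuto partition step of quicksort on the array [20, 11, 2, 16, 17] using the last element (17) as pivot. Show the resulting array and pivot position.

Lomuto partition with pivot = 17:

Initial array: [20, 11, 2, 16, 17]

arr[0]=20 > 17: no swap
arr[1]=11 <= 17: swap with position 0, array becomes [11, 20, 2, 16, 17]
arr[2]=2 <= 17: swap with position 1, array becomes [11, 2, 20, 16, 17]
arr[3]=16 <= 17: swap with position 2, array becomes [11, 2, 16, 20, 17]

Place pivot at position 3: [11, 2, 16, 17, 20]
Pivot position: 3

After partitioning with pivot 17, the array becomes [11, 2, 16, 17, 20]. The pivot is placed at index 3. All elements to the left of the pivot are <= 17, and all elements to the right are > 17.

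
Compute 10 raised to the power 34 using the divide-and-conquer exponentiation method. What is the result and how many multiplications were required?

Computing 10^34 by squaring (build up from 10^1; each line after the first costs one multiplication):

10^1 = 10
10^2 = (10^1)^2 = 10^2 = 100
10^4 = (10^2)^2 = 100^2 = 10000
10^8 = (10^4)^2 = 10000^2 = 100000000
10^16 = (10^8)^2 = 100000000^2 = 10000000000000000
10^17 = 10 * 10^16 = 10 * 10000000000000000 = 100000000000000000
10^34 = (10^17)^2 = 100000000000000000^2 = 10000000000000000000000000000000000

Result: 10000000000000000000000000000000000
Multiplications needed: 6 (6 lines after 10^1)

10^34 = 10000000000000000000000000000000000. Using exponentiation by squaring, this requires 6 multiplications. The key idea: if the exponent is even, square the half-power; if odd, multiply by the base once.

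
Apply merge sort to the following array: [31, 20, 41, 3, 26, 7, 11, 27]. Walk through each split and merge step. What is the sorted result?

Merge sort trace:

Split: [31, 20, 41, 3, 26, 7, 11, 27] -> [31, 20, 41, 3] and [26, 7, 11, 27]
  Split: [31, 20, 41, 3] -> [31, 20] and [41, 3]
    Split: [31, 20] -> [31] and [20]
    Merge: [31] + [20] -> [20, 31]
    Split: [41, 3] -> [41] and [3]
    Merge: [41] + [3] -> [3, 41]
  Merge: [20, 31] + [3, 41] -> [3, 20, 31, 41]
  Split: [26, 7, 11, 27] -> [26, 7] and [11, 27]
    Split: [26, 7] -> [26] and [7]
    Merge: [26] + [7] -> [7, 26]
    Split: [11, 27] -> [11] and [27]
    Merge: [11] + [27] -> [11, 27]
  Merge: [7, 26] + [11, 27] -> [7, 11, 26, 27]
Merge: [3, 20, 31, 41] + [7, 11, 26, 27] -> [3, 7, 11, 20, 26, 27, 31, 41]

Final sorted array: [3, 7, 11, 20, 26, 27, 31, 41]

The merge sort proceeds by recursively splitting the array and merging sorted halves.
After all merges, the sorted array is [3, 7, 11, 20, 26, 27, 31, 41].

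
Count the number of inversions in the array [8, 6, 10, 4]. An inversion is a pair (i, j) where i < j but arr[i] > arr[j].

Finding inversions in [8, 6, 10, 4]:

(0, 1): arr[0]=8 > arr[1]=6
(0, 3): arr[0]=8 > arr[3]=4
(1, 3): arr[1]=6 > arr[3]=4
(2, 3): arr[2]=10 > arr[3]=4

Total inversions: 4

The array has 4 inversion(s): (0,1), (0,3), (1,3), (2,3). Each pair (i,j) satisfies i < j and arr[i] > arr[j].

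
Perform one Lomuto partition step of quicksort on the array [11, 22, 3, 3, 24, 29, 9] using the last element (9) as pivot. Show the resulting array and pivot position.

Lomuto partition with pivot = 9:

Initial array: [11, 22, 3, 3, 24, 29, 9]

arr[0]=11 > 9: no swap
arr[1]=22 > 9: no swap
arr[2]=3 <= 9: swap with position 0, array becomes [3, 22, 11, 3, 24, 29, 9]
arr[3]=3 <= 9: swap with position 1, array becomes [3, 3, 11, 22, 24, 29, 9]
arr[4]=24 > 9: no swap
arr[5]=29 > 9: no swap

Place pivot at position 2: [3, 3, 9, 22, 24, 29, 11]
Pivot position: 2

After partitioning with pivot 9, the array becomes [3, 3, 9, 22, 24, 29, 11]. The pivot is placed at index 2. All elements to the left of the pivot are <= 9, and all elements to the right are > 9.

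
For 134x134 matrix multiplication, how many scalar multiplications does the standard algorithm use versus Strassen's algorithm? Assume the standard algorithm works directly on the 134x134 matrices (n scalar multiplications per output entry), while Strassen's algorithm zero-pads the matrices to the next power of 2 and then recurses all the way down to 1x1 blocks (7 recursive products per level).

Matrix multiplication for 134x134 matrices:

Strassen's algorithm requires power-of-2 dimensions. Pad 134x134 to 256x256 (next power of 2).

Standard algorithm: 134^3 = 2406104 multiplications
Strassen's algorithm: 7^(log2(256)) = 7^8 = 5764801 multiplications
Difference: 2406104 - 5764801 = -3358697 (Strassen uses MORE here due to padding overhead — for small or just-over-power-of-2 n, padding can outweigh the per-level savings)

Standard: 2406104 multiplications (134^3). Strassen: 5764801 multiplications (7^8, after padding to 256x256). Strassen reduces 8 recursive multiplications to 7 at each level.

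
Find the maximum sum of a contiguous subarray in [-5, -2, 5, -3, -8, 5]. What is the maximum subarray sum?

Using Kadane's algorithm on [-5, -2, 5, -3, -8, 5]:

Scanning through the array:
Position 1 (value -2): max_ending_here = -2, max_so_far = -2
Position 2 (value 5): max_ending_here = 5, max_so_far = 5
Position 3 (value -3): max_ending_here = 2, max_so_far = 5
Position 4 (value -8): max_ending_here = -6, max_so_far = 5
Position 5 (value 5): max_ending_here = 5, max_so_far = 5

Maximum subarray: [5]
Maximum sum: 5

The maximum subarray is [5] with sum 5. This subarray runs from index 2 to index 2.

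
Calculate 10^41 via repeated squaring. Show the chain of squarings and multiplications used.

Computing 10^41 by squaring (build up from 10^1; each line after the first costs one multiplication):

10^1 = 10
10^2 = (10^1)^2 = 10^2 = 100
10^4 = (10^2)^2 = 100^2 = 10000
10^5 = 10 * 10^4 = 10 * 10000 = 100000
10^10 = (10^5)^2 = 100000^2 = 10000000000
10^20 = (10^10)^2 = 10000000000^2 = 100000000000000000000
10^40 = (10^20)^2 = 100000000000000000000^2 = 10000000000000000000000000000000000000000
10^41 = 10 * 10^40 = 10 * 10000000000000000000000000000000000000000 = 100000000000000000000000000000000000000000

Result: 100000000000000000000000000000000000000000
Multiplications needed: 7 (7 lines after 10^1)

10^41 = 100000000000000000000000000000000000000000. Using exponentiation by squaring, this requires 7 multiplications. The key idea: if the exponent is even, square the half-power; if odd, multiply by the base once.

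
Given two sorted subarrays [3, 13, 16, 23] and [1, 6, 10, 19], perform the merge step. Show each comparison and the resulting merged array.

Merging process:

Compare 3 vs 1: take 1 from right. Merged: [1]
Compare 3 vs 6: take 3 from left. Merged: [1, 3]
Compare 13 vs 6: take 6 from right. Merged: [1, 3, 6]
Compare 13 vs 10: take 10 from right. Merged: [1, 3, 6, 10]
Compare 13 vs 19: take 13 from left. Merged: [1, 3, 6, 10, 13]
Compare 16 vs 19: take 16 from left. Merged: [1, 3, 6, 10, 13, 16]
Compare 23 vs 19: take 19 from right. Merged: [1, 3, 6, 10, 13, 16, 19]
Append remaining from left: [23]. Merged: [1, 3, 6, 10, 13, 16, 19, 23]

Final merged array: [1, 3, 6, 10, 13, 16, 19, 23]
Total comparisons: 7

The merged array is [1, 3, 6, 10, 13, 16, 19, 23], requiring 7 comparisons. The merge step runs in O(n) time where n is the total number of elements.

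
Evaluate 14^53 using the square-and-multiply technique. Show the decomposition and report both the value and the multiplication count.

Computing 14^53 by squaring (build up from 14^1; each line after the first costs one multiplication):

14^1 = 14
14^2 = (14^1)^2 = 14^2 = 196
14^3 = 14 * 14^2 = 14 * 196 = 2744
14^6 = (14^3)^2 = 2744^2 = 7529536
14^12 = (14^6)^2 = 7529536^2 = 56693912375296
14^13 = 14 * 14^12 = 14 * 56693912375296 = 793714773254144
14^26 = (14^13)^2 = 793714773254144^2 = 629983141281877223603213172736
14^52 = (14^26)^2 = 629983141281877223603213172736^2 = 396878758299381678483277913691857524931552116018231373725696
14^53 = 14 * 14^52 = 14 * 396878758299381678483277913691857524931552116018231373725696 = 5556302616191343498765890791686005349041729624255239232159744

Result: 5556302616191343498765890791686005349041729624255239232159744
Multiplications needed: 8 (8 lines after 14^1)

14^53 = 5556302616191343498765890791686005349041729624255239232159744. Using exponentiation by squaring, this requires 8 multiplications. The key idea: if the exponent is even, square the half-power; if odd, multiply by the base once.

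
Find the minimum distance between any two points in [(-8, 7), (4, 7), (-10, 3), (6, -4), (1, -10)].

Computing all pairwise distances among 5 points:

d((-8, 7), (4, 7)) = 12.0
d((-8, 7), (-10, 3)) = 4.4721 <-- minimum
d((-8, 7), (6, -4)) = 17.8045
d((-8, 7), (1, -10)) = 19.2354
d((4, 7), (-10, 3)) = 14.5602
d((4, 7), (6, -4)) = 11.1803
d((4, 7), (1, -10)) = 17.2627
d((-10, 3), (6, -4)) = 17.4642
d((-10, 3), (1, -10)) = 17.0294
d((6, -4), (1, -10)) = 7.8102

Closest pair: (-8, 7) and (-10, 3) with distance 4.4721

The closest pair is (-8, 7) and (-10, 3) with Euclidean distance 4.4721. For 5 points, brute-force pairwise comparison is shown above. For large n, the divide-and-conquer algorithm (sort by x, recurse on halves, check the dividing strip) achieves O(n log n).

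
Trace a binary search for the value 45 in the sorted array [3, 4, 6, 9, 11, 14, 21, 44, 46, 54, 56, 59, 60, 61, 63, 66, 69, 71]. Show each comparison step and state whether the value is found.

Binary search for 45 in [3, 4, 6, 9, 11, 14, 21, 44, 46, 54, 56, 59, 60, 61, 63, 66, 69, 71]:

lo=0, hi=17, mid=8, arr[mid]=46 -> 46 > 45, search left half
lo=0, hi=7, mid=3, arr[mid]=9 -> 9 < 45, search right half
lo=4, hi=7, mid=5, arr[mid]=14 -> 14 < 45, search right half
lo=6, hi=7, mid=6, arr[mid]=21 -> 21 < 45, search right half
lo=7, hi=7, mid=7, arr[mid]=44 -> 44 < 45, search right half
lo=8 > hi=7, target 45 not found

Binary search determines that 45 is not in the array after 5 comparisons. The search space was exhausted without finding the target.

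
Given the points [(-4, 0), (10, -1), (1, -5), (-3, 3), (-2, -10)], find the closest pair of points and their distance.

Computing all pairwise distances among 5 points:

d((-4, 0), (10, -1)) = 14.0357
d((-4, 0), (1, -5)) = 7.0711
d((-4, 0), (-3, 3)) = 3.1623 <-- minimum
d((-4, 0), (-2, -10)) = 10.198
d((10, -1), (1, -5)) = 9.8489
d((10, -1), (-3, 3)) = 13.6015
d((10, -1), (-2, -10)) = 15.0
d((1, -5), (-3, 3)) = 8.9443
d((1, -5), (-2, -10)) = 5.831
d((-3, 3), (-2, -10)) = 13.0384

Closest pair: (-4, 0) and (-3, 3) with distance 3.1623

The closest pair is (-4, 0) and (-3, 3) with Euclidean distance 3.1623. For 5 points, brute-force pairwise comparison is shown above. For large n, the divide-and-conquer algorithm (sort by x, recurse on halves, check the dividing strip) achieves O(n log n).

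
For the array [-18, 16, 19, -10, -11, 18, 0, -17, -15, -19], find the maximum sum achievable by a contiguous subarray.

Using Kadane's algorithm on [-18, 16, 19, -10, -11, 18, 0, -17, -15, -19]:

Scanning through the array:
Position 1 (value 16): max_ending_here = 16, max_so_far = 16
Position 2 (value 19): max_ending_here = 35, max_so_far = 35
Position 3 (value -10): max_ending_here = 25, max_so_far = 35
Position 4 (value -11): max_ending_here = 14, max_so_far = 35
Position 5 (value 18): max_ending_here = 32, max_so_far = 35
Position 6 (value 0): max_ending_here = 32, max_so_far = 35
Position 7 (value -17): max_ending_here = 15, max_so_far = 35
Position 8 (value -15): max_ending_here = 0, max_so_far = 35
Position 9 (value -19): max_ending_here = -19, max_so_far = 35

Maximum subarray: [16, 19]
Maximum sum: 35

The maximum subarray is [16, 19] with sum 35. This subarray runs from index 1 to index 2.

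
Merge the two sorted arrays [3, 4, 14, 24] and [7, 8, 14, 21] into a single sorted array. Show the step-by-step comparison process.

Merging process:

Compare 3 vs 7: take 3 from left. Merged: [3]
Compare 4 vs 7: take 4 from left. Merged: [3, 4]
Compare 14 vs 7: take 7 from right. Merged: [3, 4, 7]
Compare 14 vs 8: take 8 from right. Merged: [3, 4, 7, 8]
Compare 14 vs 14: take 14 from left. Merged: [3, 4, 7, 8, 14]
Compare 24 vs 14: take 14 from right. Merged: [3, 4, 7, 8, 14, 14]
Compare 24 vs 21: take 21 from right. Merged: [3, 4, 7, 8, 14, 14, 21]
Append remaining from left: [24]. Merged: [3, 4, 7, 8, 14, 14, 21, 24]

Final merged array: [3, 4, 7, 8, 14, 14, 21, 24]
Total comparisons: 7

The merged array is [3, 4, 7, 8, 14, 14, 21, 24], requiring 7 comparisons. The merge step runs in O(n) time where n is the total number of elements.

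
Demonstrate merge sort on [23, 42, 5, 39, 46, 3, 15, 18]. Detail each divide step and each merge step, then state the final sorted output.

Merge sort trace:

Split: [23, 42, 5, 39, 46, 3, 15, 18] -> [23, 42, 5, 39] and [46, 3, 15, 18]
  Split: [23, 42, 5, 39] -> [23, 42] and [5, 39]
    Split: [23, 42] -> [23] and [42]
    Merge: [23] + [42] -> [23, 42]
    Split: [5, 39] -> [5] and [39]
    Merge: [5] + [39] -> [5, 39]
  Merge: [23, 42] + [5, 39] -> [5, 23, 39, 42]
  Split: [46, 3, 15, 18] -> [46, 3] and [15, 18]
    Split: [46, 3] -> [46] and [3]
    Merge: [46] + [3] -> [3, 46]
    Split: [15, 18] -> [15] and [18]
    Merge: [15] + [18] -> [15, 18]
  Merge: [3, 46] + [15, 18] -> [3, 15, 18, 46]
Merge: [5, 23, 39, 42] + [3, 15, 18, 46] -> [3, 5, 15, 18, 23, 39, 42, 46]

Final sorted array: [3, 5, 15, 18, 23, 39, 42, 46]

The merge sort proceeds by recursively splitting the array and merging sorted halves.
After all merges, the sorted array is [3, 5, 15, 18, 23, 39, 42, 46].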